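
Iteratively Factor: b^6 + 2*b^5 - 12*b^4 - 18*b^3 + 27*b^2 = (b)*(b^5 + 2*b^4 - 12*b^3 - 18*b^2 + 27*b) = b*(b + 3)*(b^4 - b^3 - 9*b^2 + 9*b) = b*(b - 1)*(b + 3)*(b^3 - 9*b) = b^2*(b - 1)*(b + 3)*(b^2 - 9) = b^2*(b - 1)*(b + 3)^2*(b - 3)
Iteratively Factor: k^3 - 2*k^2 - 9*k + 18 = (k - 2)*(k^2 - 9) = (k - 3)*(k - 2)*(k + 3)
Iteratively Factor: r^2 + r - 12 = (r - 3)*(r + 4)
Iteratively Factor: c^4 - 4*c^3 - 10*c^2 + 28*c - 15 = (c - 1)*(c^3 - 3*c^2 - 13*c + 15) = (c - 1)^2*(c^2 - 2*c - 15) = (c - 5)*(c - 1)^2*(c + 3)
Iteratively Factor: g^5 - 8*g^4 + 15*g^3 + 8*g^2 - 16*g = (g)*(g^4 - 8*g^3 + 15*g^2 + 8*g - 16) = g*(g - 4)*(g^3 - 4*g^2 - g + 4) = g*(g - 4)^2*(g^2 - 1) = g*(g - 4)^2*(g - 1)*(g + 1)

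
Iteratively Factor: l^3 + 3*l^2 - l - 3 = (l + 1)*(l^2 + 2*l - 3) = (l + 1)*(l + 3)*(l - 1)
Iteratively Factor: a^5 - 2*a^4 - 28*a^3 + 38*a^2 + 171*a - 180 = (a - 5)*(a^4 + 3*a^3 - 13*a^2 - 27*a + 36) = (a - 5)*(a - 3)*(a^3 + 6*a^2 + 5*a - 12) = (a - 5)*(a - 3)*(a + 3)*(a^2 + 3*a - 4) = (a - 5)*(a - 3)*(a - 1)*(a + 3)*(a + 4)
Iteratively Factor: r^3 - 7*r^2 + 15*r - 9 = (r - 3)*(r^2 - 4*r + 3) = (r - 3)^2*(r - 1)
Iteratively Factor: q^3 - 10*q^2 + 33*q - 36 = (q - 4)*(q^2 - 6*q + 9) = (q - 4)*(q - 3)*(q - 3)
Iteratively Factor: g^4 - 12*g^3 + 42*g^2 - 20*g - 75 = (g - 5)*(g^3 - 7*g^2 + 7*g + 15) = (g - 5)*(g - 3)*(g^2 - 4*g - 5) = (g - 5)*(g - 3)*(g + 1)*(g - 5)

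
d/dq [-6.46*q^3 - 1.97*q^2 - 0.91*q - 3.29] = -19.38*q^2 - 3.94*q - 0.91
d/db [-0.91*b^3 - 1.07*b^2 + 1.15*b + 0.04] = -2.73*b^2 - 2.14*b + 1.15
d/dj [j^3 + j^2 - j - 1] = 3*j^2 + 2*j - 1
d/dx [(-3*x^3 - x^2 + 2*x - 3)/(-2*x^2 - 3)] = (6*x^4 + 31*x^2 - 6*x - 6)/(4*x^4 + 12*x^2 + 9)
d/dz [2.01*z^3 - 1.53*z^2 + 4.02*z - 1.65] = 6.03*z^2 - 3.06*z + 4.02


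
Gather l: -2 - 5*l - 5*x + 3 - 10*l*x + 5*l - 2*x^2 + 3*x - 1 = -10*l*x - 2*x^2 - 2*x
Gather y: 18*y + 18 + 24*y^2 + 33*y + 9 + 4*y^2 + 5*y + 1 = 28*y^2 + 56*y + 28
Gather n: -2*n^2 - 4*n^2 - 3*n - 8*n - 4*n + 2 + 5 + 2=-6*n^2 - 15*n + 9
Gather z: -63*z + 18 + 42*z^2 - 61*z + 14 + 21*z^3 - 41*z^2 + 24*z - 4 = 21*z^3 + z^2 - 100*z + 28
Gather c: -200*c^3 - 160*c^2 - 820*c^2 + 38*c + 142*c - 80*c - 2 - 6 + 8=-200*c^3 - 980*c^2 + 100*c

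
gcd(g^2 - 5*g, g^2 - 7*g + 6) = 1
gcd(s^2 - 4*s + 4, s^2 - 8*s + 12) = s - 2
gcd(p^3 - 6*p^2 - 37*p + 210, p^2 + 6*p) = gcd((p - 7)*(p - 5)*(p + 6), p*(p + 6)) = p + 6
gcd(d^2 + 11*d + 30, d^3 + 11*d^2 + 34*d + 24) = d + 6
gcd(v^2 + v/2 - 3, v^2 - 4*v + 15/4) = v - 3/2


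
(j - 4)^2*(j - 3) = j^3 - 11*j^2 + 40*j - 48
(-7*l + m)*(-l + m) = 7*l^2 - 8*l*m + m^2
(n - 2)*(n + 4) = n^2 + 2*n - 8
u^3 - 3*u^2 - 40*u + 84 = (u - 7)*(u - 2)*(u + 6)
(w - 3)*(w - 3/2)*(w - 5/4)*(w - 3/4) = w^4 - 13*w^3/2 + 231*w^2/16 - 423*w/32 + 135/32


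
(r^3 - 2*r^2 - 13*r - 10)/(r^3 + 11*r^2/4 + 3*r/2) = 4*(r^2 - 4*r - 5)/(r*(4*r + 3))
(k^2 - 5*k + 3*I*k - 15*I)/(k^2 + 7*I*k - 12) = (k - 5)/(k + 4*I)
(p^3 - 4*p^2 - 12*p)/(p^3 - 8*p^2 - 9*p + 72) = p*(p^2 - 4*p - 12)/(p^3 - 8*p^2 - 9*p + 72)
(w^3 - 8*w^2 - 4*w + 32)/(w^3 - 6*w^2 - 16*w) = (w - 2)/w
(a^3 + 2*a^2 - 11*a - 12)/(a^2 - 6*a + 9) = (a^2 + 5*a + 4)/(a - 3)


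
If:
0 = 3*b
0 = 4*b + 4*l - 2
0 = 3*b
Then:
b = 0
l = 1/2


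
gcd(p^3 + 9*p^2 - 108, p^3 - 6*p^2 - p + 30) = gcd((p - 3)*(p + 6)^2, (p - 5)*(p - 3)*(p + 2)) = p - 3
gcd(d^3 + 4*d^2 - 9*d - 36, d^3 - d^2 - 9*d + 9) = d^2 - 9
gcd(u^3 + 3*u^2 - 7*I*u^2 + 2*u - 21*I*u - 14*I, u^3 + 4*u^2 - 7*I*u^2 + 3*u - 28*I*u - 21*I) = u^2 + u*(1 - 7*I) - 7*I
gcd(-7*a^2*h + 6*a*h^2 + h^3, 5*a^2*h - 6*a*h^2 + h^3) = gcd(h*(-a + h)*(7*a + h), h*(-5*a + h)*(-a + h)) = a*h - h^2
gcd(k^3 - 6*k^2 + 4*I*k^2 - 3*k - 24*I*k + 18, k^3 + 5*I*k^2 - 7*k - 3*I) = k^2 + 4*I*k - 3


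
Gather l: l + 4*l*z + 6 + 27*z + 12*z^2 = l*(4*z + 1) + 12*z^2 + 27*z + 6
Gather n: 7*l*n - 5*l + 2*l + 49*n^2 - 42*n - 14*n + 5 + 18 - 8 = -3*l + 49*n^2 + n*(7*l - 56) + 15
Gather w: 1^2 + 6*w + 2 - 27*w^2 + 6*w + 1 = -27*w^2 + 12*w + 4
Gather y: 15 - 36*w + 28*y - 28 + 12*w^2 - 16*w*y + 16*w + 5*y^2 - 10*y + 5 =12*w^2 - 20*w + 5*y^2 + y*(18 - 16*w) - 8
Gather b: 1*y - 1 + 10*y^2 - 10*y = 10*y^2 - 9*y - 1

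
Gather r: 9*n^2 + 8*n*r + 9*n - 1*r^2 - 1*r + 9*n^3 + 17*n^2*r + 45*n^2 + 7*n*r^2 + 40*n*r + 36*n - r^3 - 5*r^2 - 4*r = 9*n^3 + 54*n^2 + 45*n - r^3 + r^2*(7*n - 6) + r*(17*n^2 + 48*n - 5)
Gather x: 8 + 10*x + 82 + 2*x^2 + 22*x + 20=2*x^2 + 32*x + 110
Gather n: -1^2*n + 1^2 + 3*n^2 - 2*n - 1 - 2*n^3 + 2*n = -2*n^3 + 3*n^2 - n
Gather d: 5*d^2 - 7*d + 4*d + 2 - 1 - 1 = 5*d^2 - 3*d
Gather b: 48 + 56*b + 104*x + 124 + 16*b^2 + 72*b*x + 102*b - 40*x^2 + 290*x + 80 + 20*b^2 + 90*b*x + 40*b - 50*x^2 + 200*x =36*b^2 + b*(162*x + 198) - 90*x^2 + 594*x + 252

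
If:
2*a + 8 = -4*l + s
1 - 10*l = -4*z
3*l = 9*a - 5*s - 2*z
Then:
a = -56*z/5 - 423/10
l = 2*z/5 + 1/10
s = -104*z/5 - 381/5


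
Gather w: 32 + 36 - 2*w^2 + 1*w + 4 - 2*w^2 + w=-4*w^2 + 2*w + 72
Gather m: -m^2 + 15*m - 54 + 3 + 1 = -m^2 + 15*m - 50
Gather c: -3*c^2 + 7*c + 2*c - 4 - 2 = -3*c^2 + 9*c - 6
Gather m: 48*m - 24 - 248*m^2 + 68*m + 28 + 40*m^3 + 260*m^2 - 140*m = 40*m^3 + 12*m^2 - 24*m + 4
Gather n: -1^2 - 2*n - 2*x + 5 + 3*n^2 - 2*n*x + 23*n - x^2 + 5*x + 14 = 3*n^2 + n*(21 - 2*x) - x^2 + 3*x + 18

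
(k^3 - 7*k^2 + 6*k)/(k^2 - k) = k - 6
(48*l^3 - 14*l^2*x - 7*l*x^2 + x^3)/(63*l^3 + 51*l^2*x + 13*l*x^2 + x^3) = (16*l^2 - 10*l*x + x^2)/(21*l^2 + 10*l*x + x^2)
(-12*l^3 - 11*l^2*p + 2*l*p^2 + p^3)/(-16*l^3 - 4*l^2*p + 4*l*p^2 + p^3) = (-3*l^2 - 2*l*p + p^2)/(-4*l^2 + p^2)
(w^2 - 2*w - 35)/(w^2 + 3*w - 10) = (w - 7)/(w - 2)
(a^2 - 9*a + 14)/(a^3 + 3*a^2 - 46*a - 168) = (a - 2)/(a^2 + 10*a + 24)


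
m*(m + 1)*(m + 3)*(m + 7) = m^4 + 11*m^3 + 31*m^2 + 21*m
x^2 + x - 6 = (x - 2)*(x + 3)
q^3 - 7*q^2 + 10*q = q*(q - 5)*(q - 2)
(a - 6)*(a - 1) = a^2 - 7*a + 6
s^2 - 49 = (s - 7)*(s + 7)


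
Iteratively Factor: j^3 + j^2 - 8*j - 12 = (j - 3)*(j^2 + 4*j + 4) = (j - 3)*(j + 2)*(j + 2)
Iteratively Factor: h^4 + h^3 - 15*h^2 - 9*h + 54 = (h + 3)*(h^3 - 2*h^2 - 9*h + 18) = (h - 3)*(h + 3)*(h^2 + h - 6) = (h - 3)*(h - 2)*(h + 3)*(h + 3)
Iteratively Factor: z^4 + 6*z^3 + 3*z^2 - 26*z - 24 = (z + 3)*(z^3 + 3*z^2 - 6*z - 8) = (z + 3)*(z + 4)*(z^2 - z - 2) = (z + 1)*(z + 3)*(z + 4)*(z - 2)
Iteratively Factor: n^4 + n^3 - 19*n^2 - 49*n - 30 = (n + 3)*(n^3 - 2*n^2 - 13*n - 10) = (n - 5)*(n + 3)*(n^2 + 3*n + 2) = (n - 5)*(n + 2)*(n + 3)*(n + 1)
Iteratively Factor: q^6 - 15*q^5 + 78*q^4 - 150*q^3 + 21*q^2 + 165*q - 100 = (q + 1)*(q^5 - 16*q^4 + 94*q^3 - 244*q^2 + 265*q - 100) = (q - 5)*(q + 1)*(q^4 - 11*q^3 + 39*q^2 - 49*q + 20) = (q - 5)*(q - 1)*(q + 1)*(q^3 - 10*q^2 + 29*q - 20) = (q - 5)*(q - 1)^2*(q + 1)*(q^2 - 9*q + 20) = (q - 5)^2*(q - 1)^2*(q + 1)*(q - 4)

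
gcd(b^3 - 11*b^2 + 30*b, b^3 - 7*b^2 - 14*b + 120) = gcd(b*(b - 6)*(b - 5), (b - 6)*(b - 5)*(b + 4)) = b^2 - 11*b + 30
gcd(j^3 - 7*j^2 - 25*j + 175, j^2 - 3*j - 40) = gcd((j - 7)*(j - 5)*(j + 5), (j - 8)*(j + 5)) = j + 5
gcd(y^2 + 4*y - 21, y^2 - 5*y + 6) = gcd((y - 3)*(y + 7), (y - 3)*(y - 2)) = y - 3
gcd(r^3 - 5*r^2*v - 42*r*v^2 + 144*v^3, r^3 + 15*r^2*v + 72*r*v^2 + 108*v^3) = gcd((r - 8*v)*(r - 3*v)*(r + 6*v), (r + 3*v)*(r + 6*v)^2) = r + 6*v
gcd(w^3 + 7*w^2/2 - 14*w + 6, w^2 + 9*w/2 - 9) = w + 6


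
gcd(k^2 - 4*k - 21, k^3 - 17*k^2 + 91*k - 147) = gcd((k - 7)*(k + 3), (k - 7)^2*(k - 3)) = k - 7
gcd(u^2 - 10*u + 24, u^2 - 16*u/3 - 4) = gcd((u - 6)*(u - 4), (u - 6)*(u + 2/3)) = u - 6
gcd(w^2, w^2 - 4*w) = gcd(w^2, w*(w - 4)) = w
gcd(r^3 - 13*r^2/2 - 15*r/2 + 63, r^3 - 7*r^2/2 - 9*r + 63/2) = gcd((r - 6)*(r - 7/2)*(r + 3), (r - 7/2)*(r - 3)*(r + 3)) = r^2 - r/2 - 21/2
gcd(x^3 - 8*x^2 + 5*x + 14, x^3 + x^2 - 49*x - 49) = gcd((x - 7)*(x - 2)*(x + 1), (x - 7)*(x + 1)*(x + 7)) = x^2 - 6*x - 7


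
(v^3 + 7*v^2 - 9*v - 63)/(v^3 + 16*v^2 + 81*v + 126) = (v - 3)/(v + 6)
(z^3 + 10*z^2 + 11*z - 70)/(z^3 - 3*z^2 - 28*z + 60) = (z + 7)/(z - 6)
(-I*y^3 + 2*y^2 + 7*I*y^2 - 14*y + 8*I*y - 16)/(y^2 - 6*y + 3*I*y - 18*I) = (-I*y^3 + y^2*(2 + 7*I) + y*(-14 + 8*I) - 16)/(y^2 + y*(-6 + 3*I) - 18*I)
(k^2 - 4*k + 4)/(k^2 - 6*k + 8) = (k - 2)/(k - 4)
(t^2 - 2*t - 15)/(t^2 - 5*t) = (t + 3)/t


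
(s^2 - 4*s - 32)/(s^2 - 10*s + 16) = (s + 4)/(s - 2)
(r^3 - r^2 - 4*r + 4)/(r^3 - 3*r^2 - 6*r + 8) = (r - 2)/(r - 4)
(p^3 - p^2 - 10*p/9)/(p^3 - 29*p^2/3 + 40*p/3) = (p + 2/3)/(p - 8)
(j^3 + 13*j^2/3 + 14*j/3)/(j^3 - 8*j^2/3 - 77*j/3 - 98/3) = j/(j - 7)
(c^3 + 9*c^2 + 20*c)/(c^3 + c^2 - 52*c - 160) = c/(c - 8)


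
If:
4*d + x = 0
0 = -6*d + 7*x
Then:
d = 0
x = 0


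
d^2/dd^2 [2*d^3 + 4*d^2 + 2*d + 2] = 12*d + 8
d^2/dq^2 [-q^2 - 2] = -2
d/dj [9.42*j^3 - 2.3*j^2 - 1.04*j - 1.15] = 28.26*j^2 - 4.6*j - 1.04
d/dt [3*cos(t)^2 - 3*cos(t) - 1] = 3*sin(t) - 3*sin(2*t)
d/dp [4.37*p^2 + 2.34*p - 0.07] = 8.74*p + 2.34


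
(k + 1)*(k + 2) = k^2 + 3*k + 2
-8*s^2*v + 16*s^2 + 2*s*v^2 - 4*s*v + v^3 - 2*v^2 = (-2*s + v)*(4*s + v)*(v - 2)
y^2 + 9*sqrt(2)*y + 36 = (y + 3*sqrt(2))*(y + 6*sqrt(2))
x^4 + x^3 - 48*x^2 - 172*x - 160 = (x - 8)*(x + 2)^2*(x + 5)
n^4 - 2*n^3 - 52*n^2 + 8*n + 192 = (n - 8)*(n - 2)*(n + 2)*(n + 6)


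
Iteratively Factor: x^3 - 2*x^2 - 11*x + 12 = (x - 4)*(x^2 + 2*x - 3) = (x - 4)*(x - 1)*(x + 3)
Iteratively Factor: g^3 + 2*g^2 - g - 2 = (g + 1)*(g^2 + g - 2) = (g + 1)*(g + 2)*(g - 1)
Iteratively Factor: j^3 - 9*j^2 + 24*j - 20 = (j - 2)*(j^2 - 7*j + 10) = (j - 5)*(j - 2)*(j - 2)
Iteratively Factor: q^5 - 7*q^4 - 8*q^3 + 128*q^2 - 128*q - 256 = (q + 1)*(q^4 - 8*q^3 + 128*q - 256) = (q - 4)*(q + 1)*(q^3 - 4*q^2 - 16*q + 64) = (q - 4)^2*(q + 1)*(q^2 - 16) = (q - 4)^2*(q + 1)*(q + 4)*(q - 4)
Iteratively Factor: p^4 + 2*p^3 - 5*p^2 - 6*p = (p)*(p^3 + 2*p^2 - 5*p - 6) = p*(p + 1)*(p^2 + p - 6) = p*(p - 2)*(p + 1)*(p + 3)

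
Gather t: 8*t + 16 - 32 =8*t - 16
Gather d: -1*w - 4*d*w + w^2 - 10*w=-4*d*w + w^2 - 11*w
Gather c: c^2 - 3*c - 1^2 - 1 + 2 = c^2 - 3*c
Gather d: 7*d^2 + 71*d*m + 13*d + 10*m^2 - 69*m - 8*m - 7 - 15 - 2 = 7*d^2 + d*(71*m + 13) + 10*m^2 - 77*m - 24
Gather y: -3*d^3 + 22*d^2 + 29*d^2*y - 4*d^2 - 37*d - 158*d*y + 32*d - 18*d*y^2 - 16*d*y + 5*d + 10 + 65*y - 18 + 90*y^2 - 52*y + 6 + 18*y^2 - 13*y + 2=-3*d^3 + 18*d^2 + y^2*(108 - 18*d) + y*(29*d^2 - 174*d)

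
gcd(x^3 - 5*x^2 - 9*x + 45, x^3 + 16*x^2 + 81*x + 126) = x + 3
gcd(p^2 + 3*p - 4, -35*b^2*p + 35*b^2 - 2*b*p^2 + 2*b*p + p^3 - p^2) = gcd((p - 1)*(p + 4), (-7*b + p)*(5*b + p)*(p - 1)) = p - 1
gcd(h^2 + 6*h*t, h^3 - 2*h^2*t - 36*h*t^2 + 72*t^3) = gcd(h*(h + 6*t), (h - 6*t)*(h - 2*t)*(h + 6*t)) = h + 6*t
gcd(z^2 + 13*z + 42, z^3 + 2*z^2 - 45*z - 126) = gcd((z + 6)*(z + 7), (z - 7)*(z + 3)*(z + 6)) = z + 6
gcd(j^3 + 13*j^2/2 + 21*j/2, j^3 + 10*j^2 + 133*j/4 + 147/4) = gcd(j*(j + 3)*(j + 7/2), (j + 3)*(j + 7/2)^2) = j^2 + 13*j/2 + 21/2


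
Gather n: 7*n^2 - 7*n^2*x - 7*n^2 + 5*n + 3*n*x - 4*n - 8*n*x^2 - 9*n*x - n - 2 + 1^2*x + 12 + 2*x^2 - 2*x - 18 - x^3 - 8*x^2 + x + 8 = -7*n^2*x + n*(-8*x^2 - 6*x) - x^3 - 6*x^2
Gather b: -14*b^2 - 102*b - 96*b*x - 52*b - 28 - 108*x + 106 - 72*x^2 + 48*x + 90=-14*b^2 + b*(-96*x - 154) - 72*x^2 - 60*x + 168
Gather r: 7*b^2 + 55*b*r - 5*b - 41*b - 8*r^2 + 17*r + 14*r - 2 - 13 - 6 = 7*b^2 - 46*b - 8*r^2 + r*(55*b + 31) - 21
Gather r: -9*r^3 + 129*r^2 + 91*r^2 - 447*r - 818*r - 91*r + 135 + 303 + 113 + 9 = -9*r^3 + 220*r^2 - 1356*r + 560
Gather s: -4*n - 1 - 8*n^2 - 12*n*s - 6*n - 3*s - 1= -8*n^2 - 10*n + s*(-12*n - 3) - 2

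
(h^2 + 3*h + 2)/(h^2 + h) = (h + 2)/h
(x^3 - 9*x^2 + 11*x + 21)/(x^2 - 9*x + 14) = (x^2 - 2*x - 3)/(x - 2)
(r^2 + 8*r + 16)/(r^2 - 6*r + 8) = (r^2 + 8*r + 16)/(r^2 - 6*r + 8)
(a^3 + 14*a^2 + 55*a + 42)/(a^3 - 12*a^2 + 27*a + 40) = (a^2 + 13*a + 42)/(a^2 - 13*a + 40)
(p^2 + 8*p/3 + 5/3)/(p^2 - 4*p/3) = (3*p^2 + 8*p + 5)/(p*(3*p - 4))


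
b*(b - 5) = b^2 - 5*b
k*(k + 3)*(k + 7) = k^3 + 10*k^2 + 21*k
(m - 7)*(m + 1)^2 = m^3 - 5*m^2 - 13*m - 7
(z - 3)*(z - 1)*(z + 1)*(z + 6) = z^4 + 3*z^3 - 19*z^2 - 3*z + 18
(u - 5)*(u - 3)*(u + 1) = u^3 - 7*u^2 + 7*u + 15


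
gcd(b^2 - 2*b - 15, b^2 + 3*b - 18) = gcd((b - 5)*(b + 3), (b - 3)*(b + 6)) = 1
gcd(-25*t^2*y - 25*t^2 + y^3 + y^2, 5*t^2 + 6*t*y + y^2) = 5*t + y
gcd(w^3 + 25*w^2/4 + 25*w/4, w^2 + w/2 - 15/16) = w + 5/4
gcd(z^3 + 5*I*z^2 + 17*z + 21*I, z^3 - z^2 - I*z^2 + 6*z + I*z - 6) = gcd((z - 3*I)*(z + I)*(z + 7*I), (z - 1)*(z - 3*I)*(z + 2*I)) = z - 3*I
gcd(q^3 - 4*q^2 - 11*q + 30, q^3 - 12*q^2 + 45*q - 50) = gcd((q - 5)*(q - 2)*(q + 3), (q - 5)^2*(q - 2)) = q^2 - 7*q + 10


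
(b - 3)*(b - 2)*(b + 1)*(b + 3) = b^4 - b^3 - 11*b^2 + 9*b + 18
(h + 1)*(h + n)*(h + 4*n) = h^3 + 5*h^2*n + h^2 + 4*h*n^2 + 5*h*n + 4*n^2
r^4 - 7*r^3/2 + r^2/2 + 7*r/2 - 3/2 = (r - 3)*(r - 1)*(r - 1/2)*(r + 1)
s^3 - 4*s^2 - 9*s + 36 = (s - 4)*(s - 3)*(s + 3)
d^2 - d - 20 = (d - 5)*(d + 4)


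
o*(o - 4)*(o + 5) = o^3 + o^2 - 20*o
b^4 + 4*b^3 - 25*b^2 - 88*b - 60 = (b - 5)*(b + 1)*(b + 2)*(b + 6)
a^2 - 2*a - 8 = (a - 4)*(a + 2)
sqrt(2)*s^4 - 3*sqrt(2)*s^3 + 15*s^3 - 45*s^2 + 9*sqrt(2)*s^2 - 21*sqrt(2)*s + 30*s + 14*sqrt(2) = (s - 2)*(s - 1)*(s + 7*sqrt(2))*(sqrt(2)*s + 1)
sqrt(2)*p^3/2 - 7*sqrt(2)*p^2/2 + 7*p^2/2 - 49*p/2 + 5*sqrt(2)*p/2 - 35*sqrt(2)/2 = (p - 7)*(p + 5*sqrt(2)/2)*(sqrt(2)*p/2 + 1)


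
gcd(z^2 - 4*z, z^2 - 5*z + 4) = z - 4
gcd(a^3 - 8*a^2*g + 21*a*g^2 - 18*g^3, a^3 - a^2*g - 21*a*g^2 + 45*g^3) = a^2 - 6*a*g + 9*g^2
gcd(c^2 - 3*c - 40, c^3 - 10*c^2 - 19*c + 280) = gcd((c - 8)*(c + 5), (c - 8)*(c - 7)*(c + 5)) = c^2 - 3*c - 40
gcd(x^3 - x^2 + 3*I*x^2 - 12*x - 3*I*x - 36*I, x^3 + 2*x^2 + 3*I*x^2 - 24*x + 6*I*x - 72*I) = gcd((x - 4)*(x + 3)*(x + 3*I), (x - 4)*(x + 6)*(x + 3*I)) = x^2 + x*(-4 + 3*I) - 12*I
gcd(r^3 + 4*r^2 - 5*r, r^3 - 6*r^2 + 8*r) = r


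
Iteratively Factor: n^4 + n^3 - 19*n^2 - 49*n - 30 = (n + 1)*(n^3 - 19*n - 30) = (n + 1)*(n + 2)*(n^2 - 2*n - 15) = (n + 1)*(n + 2)*(n + 3)*(n - 5)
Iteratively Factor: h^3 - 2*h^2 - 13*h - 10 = (h + 1)*(h^2 - 3*h - 10) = (h + 1)*(h + 2)*(h - 5)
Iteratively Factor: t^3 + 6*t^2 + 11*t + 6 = (t + 2)*(t^2 + 4*t + 3) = (t + 2)*(t + 3)*(t + 1)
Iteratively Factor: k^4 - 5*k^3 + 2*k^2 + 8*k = (k - 4)*(k^3 - k^2 - 2*k) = (k - 4)*(k - 2)*(k^2 + k) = (k - 4)*(k - 2)*(k + 1)*(k)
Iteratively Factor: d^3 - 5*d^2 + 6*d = (d - 3)*(d^2 - 2*d) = d*(d - 3)*(d - 2)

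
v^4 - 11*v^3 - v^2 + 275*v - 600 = (v - 8)*(v - 5)*(v - 3)*(v + 5)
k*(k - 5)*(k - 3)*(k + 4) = k^4 - 4*k^3 - 17*k^2 + 60*k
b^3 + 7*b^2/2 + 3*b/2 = b*(b + 1/2)*(b + 3)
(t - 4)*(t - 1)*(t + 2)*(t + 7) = t^4 + 4*t^3 - 27*t^2 - 34*t + 56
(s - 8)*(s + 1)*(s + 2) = s^3 - 5*s^2 - 22*s - 16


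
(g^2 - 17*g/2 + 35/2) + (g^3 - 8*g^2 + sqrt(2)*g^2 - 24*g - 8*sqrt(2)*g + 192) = g^3 - 7*g^2 + sqrt(2)*g^2 - 65*g/2 - 8*sqrt(2)*g + 419/2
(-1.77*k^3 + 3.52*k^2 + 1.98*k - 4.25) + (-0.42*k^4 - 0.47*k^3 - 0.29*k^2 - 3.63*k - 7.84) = -0.42*k^4 - 2.24*k^3 + 3.23*k^2 - 1.65*k - 12.09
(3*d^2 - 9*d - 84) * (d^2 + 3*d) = 3*d^4 - 111*d^2 - 252*d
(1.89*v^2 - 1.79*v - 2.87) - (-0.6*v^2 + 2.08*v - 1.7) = 2.49*v^2 - 3.87*v - 1.17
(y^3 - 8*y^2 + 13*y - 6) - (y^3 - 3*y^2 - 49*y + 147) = -5*y^2 + 62*y - 153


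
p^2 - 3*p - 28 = (p - 7)*(p + 4)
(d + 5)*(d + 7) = d^2 + 12*d + 35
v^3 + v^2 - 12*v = v*(v - 3)*(v + 4)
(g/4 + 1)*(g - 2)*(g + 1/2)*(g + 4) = g^4/4 + 13*g^3/8 + 3*g^2/4 - 8*g - 4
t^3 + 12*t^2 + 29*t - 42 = (t - 1)*(t + 6)*(t + 7)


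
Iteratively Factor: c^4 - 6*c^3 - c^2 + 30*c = (c - 3)*(c^3 - 3*c^2 - 10*c) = (c - 3)*(c + 2)*(c^2 - 5*c) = c*(c - 3)*(c + 2)*(c - 5)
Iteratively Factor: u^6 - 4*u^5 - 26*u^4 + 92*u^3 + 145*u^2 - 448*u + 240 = (u - 4)*(u^5 - 26*u^3 - 12*u^2 + 97*u - 60) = (u - 4)*(u - 1)*(u^4 + u^3 - 25*u^2 - 37*u + 60) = (u - 4)*(u - 1)*(u + 4)*(u^3 - 3*u^2 - 13*u + 15) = (u - 5)*(u - 4)*(u - 1)*(u + 4)*(u^2 + 2*u - 3) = (u - 5)*(u - 4)*(u - 1)^2*(u + 4)*(u + 3)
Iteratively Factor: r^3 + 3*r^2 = (r + 3)*(r^2) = r*(r + 3)*(r)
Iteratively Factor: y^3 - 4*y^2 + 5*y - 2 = (y - 1)*(y^2 - 3*y + 2) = (y - 2)*(y - 1)*(y - 1)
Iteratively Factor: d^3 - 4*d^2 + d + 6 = (d - 3)*(d^2 - d - 2) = (d - 3)*(d - 2)*(d + 1)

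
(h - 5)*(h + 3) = h^2 - 2*h - 15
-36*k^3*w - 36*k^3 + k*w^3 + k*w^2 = (-6*k + w)*(6*k + w)*(k*w + k)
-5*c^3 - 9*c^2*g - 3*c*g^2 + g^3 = (-5*c + g)*(c + g)^2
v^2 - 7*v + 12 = (v - 4)*(v - 3)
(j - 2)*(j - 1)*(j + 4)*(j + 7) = j^4 + 8*j^3 - 3*j^2 - 62*j + 56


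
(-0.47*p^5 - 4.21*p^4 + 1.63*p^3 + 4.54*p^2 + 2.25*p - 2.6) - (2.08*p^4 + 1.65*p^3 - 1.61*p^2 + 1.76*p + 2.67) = -0.47*p^5 - 6.29*p^4 - 0.02*p^3 + 6.15*p^2 + 0.49*p - 5.27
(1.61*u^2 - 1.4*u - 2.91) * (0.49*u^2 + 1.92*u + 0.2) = 0.7889*u^4 + 2.4052*u^3 - 3.7919*u^2 - 5.8672*u - 0.582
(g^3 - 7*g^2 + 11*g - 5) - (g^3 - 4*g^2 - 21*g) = -3*g^2 + 32*g - 5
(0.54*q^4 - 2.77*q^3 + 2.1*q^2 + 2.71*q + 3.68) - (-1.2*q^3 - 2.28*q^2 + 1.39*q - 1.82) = 0.54*q^4 - 1.57*q^3 + 4.38*q^2 + 1.32*q + 5.5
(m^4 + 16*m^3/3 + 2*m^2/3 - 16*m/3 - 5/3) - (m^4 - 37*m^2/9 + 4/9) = 16*m^3/3 + 43*m^2/9 - 16*m/3 - 19/9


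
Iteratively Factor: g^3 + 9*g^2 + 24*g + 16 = (g + 4)*(g^2 + 5*g + 4) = (g + 1)*(g + 4)*(g + 4)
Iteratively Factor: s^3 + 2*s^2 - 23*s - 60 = (s + 3)*(s^2 - s - 20) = (s - 5)*(s + 3)*(s + 4)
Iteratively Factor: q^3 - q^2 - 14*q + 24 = (q - 2)*(q^2 + q - 12) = (q - 2)*(q + 4)*(q - 3)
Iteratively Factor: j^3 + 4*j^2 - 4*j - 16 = (j + 4)*(j^2 - 4) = (j - 2)*(j + 4)*(j + 2)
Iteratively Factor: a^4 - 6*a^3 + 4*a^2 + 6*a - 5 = (a + 1)*(a^3 - 7*a^2 + 11*a - 5) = (a - 1)*(a + 1)*(a^2 - 6*a + 5) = (a - 1)^2*(a + 1)*(a - 5)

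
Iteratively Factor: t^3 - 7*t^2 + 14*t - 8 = (t - 1)*(t^2 - 6*t + 8) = (t - 4)*(t - 1)*(t - 2)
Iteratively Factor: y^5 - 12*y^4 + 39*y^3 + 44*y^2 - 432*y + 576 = (y - 3)*(y^4 - 9*y^3 + 12*y^2 + 80*y - 192) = (y - 4)*(y - 3)*(y^3 - 5*y^2 - 8*y + 48) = (y - 4)^2*(y - 3)*(y^2 - y - 12) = (y - 4)^3*(y - 3)*(y + 3)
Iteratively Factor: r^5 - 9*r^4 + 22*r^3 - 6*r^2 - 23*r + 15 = (r - 3)*(r^4 - 6*r^3 + 4*r^2 + 6*r - 5) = (r - 3)*(r - 1)*(r^3 - 5*r^2 - r + 5) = (r - 3)*(r - 1)*(r + 1)*(r^2 - 6*r + 5) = (r - 3)*(r - 1)^2*(r + 1)*(r - 5)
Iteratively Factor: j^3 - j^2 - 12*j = (j)*(j^2 - j - 12) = j*(j + 3)*(j - 4)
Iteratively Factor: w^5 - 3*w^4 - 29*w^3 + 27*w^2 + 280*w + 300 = (w + 2)*(w^4 - 5*w^3 - 19*w^2 + 65*w + 150) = (w - 5)*(w + 2)*(w^3 - 19*w - 30) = (w - 5)*(w + 2)^2*(w^2 - 2*w - 15) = (w - 5)^2*(w + 2)^2*(w + 3)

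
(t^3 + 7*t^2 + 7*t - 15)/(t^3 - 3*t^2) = (t^3 + 7*t^2 + 7*t - 15)/(t^2*(t - 3))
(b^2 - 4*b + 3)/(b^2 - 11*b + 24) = (b - 1)/(b - 8)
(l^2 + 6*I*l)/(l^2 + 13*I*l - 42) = l/(l + 7*I)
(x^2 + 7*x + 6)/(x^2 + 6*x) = (x + 1)/x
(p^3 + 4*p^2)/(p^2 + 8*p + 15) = p^2*(p + 4)/(p^2 + 8*p + 15)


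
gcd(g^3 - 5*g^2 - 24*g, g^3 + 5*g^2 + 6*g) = g^2 + 3*g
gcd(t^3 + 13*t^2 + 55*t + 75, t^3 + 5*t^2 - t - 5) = t + 5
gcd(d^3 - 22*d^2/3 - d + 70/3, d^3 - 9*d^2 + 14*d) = d^2 - 9*d + 14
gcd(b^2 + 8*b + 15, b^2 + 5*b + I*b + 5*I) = b + 5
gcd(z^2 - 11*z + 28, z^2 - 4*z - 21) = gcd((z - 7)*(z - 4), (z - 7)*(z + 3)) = z - 7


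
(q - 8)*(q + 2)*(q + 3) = q^3 - 3*q^2 - 34*q - 48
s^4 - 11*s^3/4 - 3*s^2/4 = s^2*(s - 3)*(s + 1/4)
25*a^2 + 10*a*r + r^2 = (5*a + r)^2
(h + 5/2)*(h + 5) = h^2 + 15*h/2 + 25/2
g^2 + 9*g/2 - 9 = (g - 3/2)*(g + 6)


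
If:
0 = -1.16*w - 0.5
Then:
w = -0.43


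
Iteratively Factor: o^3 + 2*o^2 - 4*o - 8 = (o - 2)*(o^2 + 4*o + 4) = (o - 2)*(o + 2)*(o + 2)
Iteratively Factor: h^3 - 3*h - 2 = (h - 2)*(h^2 + 2*h + 1) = (h - 2)*(h + 1)*(h + 1)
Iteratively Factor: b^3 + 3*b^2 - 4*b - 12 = (b + 2)*(b^2 + b - 6) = (b + 2)*(b + 3)*(b - 2)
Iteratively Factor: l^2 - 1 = (l + 1)*(l - 1)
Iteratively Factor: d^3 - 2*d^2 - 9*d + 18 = (d - 2)*(d^2 - 9) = (d - 3)*(d - 2)*(d + 3)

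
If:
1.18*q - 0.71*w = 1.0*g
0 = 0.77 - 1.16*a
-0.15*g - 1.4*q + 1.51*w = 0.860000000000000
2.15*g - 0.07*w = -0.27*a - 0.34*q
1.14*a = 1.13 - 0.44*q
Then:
No Solution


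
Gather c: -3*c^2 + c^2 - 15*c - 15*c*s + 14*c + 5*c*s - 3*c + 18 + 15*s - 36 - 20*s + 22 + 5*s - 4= -2*c^2 + c*(-10*s - 4)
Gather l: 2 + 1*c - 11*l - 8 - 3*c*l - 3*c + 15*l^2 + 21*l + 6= -2*c + 15*l^2 + l*(10 - 3*c)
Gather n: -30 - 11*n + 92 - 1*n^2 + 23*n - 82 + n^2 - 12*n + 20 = 0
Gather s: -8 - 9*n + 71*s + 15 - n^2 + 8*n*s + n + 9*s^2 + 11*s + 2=-n^2 - 8*n + 9*s^2 + s*(8*n + 82) + 9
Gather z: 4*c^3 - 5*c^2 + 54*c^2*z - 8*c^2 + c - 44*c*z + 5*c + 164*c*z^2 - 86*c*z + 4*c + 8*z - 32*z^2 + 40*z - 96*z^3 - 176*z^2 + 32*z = 4*c^3 - 13*c^2 + 10*c - 96*z^3 + z^2*(164*c - 208) + z*(54*c^2 - 130*c + 80)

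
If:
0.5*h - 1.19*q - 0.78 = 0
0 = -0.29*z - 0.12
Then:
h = 2.38*q + 1.56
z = -0.41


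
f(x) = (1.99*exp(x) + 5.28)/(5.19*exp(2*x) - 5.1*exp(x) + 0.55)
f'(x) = (1.99*exp(x) + 5.28)*(-10.38*exp(2*x) + 5.1*exp(x))/(5.19*exp(2*x) - 5.1*exp(x) + 0.55)^2 + 1.99*exp(x)/(5.19*exp(2*x) - 5.1*exp(x) + 0.55)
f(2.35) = 0.05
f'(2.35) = -0.07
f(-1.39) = -14.50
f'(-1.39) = 21.56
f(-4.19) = 11.20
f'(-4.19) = 1.83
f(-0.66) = -9.02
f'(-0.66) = -3.24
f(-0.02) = 13.45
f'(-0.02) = -120.86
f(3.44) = 0.01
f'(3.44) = -0.02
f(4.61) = 0.00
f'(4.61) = -0.00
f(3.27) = 0.02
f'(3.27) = -0.02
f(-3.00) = 17.41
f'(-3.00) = 13.18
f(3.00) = 0.02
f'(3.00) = -0.03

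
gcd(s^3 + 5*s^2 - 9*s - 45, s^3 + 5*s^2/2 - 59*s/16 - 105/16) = s + 3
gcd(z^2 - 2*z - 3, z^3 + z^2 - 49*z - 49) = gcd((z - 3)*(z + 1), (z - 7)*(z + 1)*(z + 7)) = z + 1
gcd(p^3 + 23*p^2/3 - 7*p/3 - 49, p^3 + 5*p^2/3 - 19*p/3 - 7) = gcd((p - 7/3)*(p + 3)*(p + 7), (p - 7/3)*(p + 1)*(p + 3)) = p^2 + 2*p/3 - 7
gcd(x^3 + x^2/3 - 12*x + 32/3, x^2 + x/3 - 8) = x - 8/3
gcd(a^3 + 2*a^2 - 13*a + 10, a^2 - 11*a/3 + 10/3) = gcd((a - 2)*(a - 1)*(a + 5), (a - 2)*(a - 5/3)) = a - 2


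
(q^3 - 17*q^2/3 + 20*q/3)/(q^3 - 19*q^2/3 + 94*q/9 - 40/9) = 3*q/(3*q - 2)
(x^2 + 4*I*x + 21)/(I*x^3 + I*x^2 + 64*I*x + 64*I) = (-I*x^2 + 4*x - 21*I)/(x^3 + x^2 + 64*x + 64)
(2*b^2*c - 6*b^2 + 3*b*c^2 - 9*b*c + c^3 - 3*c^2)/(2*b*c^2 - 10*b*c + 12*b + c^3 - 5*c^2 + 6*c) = (b + c)/(c - 2)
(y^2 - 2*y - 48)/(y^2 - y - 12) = (-y^2 + 2*y + 48)/(-y^2 + y + 12)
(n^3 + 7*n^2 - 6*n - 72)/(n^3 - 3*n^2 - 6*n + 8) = (n^3 + 7*n^2 - 6*n - 72)/(n^3 - 3*n^2 - 6*n + 8)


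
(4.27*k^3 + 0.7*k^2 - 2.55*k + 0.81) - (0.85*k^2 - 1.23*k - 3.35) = 4.27*k^3 - 0.15*k^2 - 1.32*k + 4.16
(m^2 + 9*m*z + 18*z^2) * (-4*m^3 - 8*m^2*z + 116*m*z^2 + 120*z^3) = -4*m^5 - 44*m^4*z - 28*m^3*z^2 + 1020*m^2*z^3 + 3168*m*z^4 + 2160*z^5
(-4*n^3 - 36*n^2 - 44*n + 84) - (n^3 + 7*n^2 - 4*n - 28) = -5*n^3 - 43*n^2 - 40*n + 112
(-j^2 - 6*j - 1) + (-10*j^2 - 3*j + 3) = -11*j^2 - 9*j + 2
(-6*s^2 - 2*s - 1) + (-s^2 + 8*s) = -7*s^2 + 6*s - 1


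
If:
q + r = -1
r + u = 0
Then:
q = u - 1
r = -u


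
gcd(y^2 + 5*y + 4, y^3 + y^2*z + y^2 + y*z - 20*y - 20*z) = 1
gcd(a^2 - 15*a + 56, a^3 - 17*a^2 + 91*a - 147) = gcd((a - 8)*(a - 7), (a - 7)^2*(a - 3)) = a - 7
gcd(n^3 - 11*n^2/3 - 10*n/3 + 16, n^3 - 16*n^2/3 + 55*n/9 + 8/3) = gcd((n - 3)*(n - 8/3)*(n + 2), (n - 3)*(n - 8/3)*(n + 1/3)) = n^2 - 17*n/3 + 8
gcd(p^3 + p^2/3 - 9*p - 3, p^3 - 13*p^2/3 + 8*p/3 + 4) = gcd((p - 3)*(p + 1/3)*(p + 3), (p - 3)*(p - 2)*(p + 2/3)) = p - 3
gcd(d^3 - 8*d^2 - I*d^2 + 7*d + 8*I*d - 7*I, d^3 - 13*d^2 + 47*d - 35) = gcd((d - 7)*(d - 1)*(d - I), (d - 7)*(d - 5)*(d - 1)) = d^2 - 8*d + 7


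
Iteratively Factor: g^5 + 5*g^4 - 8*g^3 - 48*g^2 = (g + 4)*(g^4 + g^3 - 12*g^2) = g*(g + 4)*(g^3 + g^2 - 12*g) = g*(g + 4)^2*(g^2 - 3*g) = g^2*(g + 4)^2*(g - 3)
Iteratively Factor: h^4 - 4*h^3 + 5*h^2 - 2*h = (h - 1)*(h^3 - 3*h^2 + 2*h) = h*(h - 1)*(h^2 - 3*h + 2) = h*(h - 1)^2*(h - 2)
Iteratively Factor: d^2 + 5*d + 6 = (d + 3)*(d + 2)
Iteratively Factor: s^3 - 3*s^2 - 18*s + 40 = (s - 5)*(s^2 + 2*s - 8) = (s - 5)*(s - 2)*(s + 4)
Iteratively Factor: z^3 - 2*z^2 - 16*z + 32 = (z + 4)*(z^2 - 6*z + 8) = (z - 4)*(z + 4)*(z - 2)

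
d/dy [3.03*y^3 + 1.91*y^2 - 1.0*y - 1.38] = 9.09*y^2 + 3.82*y - 1.0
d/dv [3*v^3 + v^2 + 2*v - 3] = 9*v^2 + 2*v + 2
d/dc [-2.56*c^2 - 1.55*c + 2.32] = -5.12*c - 1.55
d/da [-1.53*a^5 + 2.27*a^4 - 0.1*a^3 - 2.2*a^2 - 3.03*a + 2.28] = -7.65*a^4 + 9.08*a^3 - 0.3*a^2 - 4.4*a - 3.03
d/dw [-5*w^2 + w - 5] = 1 - 10*w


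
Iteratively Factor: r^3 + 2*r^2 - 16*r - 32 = (r + 4)*(r^2 - 2*r - 8) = (r + 2)*(r + 4)*(r - 4)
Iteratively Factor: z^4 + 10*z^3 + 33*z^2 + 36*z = (z + 4)*(z^3 + 6*z^2 + 9*z) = z*(z + 4)*(z^2 + 6*z + 9) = z*(z + 3)*(z + 4)*(z + 3)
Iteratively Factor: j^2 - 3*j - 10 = (j + 2)*(j - 5)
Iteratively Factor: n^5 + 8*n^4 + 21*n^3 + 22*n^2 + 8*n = (n + 1)*(n^4 + 7*n^3 + 14*n^2 + 8*n) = (n + 1)*(n + 2)*(n^3 + 5*n^2 + 4*n) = (n + 1)*(n + 2)*(n + 4)*(n^2 + n) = (n + 1)^2*(n + 2)*(n + 4)*(n)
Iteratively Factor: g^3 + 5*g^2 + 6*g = (g + 2)*(g^2 + 3*g) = g*(g + 2)*(g + 3)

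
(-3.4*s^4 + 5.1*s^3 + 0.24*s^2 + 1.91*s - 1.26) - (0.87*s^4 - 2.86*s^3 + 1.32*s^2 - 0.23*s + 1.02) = -4.27*s^4 + 7.96*s^3 - 1.08*s^2 + 2.14*s - 2.28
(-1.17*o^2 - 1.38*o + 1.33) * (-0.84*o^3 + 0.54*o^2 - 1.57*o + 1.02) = 0.9828*o^5 + 0.5274*o^4 - 0.0255*o^3 + 1.6914*o^2 - 3.4957*o + 1.3566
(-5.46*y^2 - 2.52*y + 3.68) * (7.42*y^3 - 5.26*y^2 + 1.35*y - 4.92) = -40.5132*y^5 + 10.0212*y^4 + 33.1898*y^3 + 4.1044*y^2 + 17.3664*y - 18.1056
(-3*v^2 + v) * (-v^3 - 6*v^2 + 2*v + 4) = 3*v^5 + 17*v^4 - 12*v^3 - 10*v^2 + 4*v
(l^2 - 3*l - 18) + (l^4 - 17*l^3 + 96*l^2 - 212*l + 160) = l^4 - 17*l^3 + 97*l^2 - 215*l + 142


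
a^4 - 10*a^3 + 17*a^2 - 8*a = a*(a - 8)*(a - 1)^2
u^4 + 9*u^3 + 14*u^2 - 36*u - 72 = (u - 2)*(u + 2)*(u + 3)*(u + 6)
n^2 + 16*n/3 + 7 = (n + 7/3)*(n + 3)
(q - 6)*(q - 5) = q^2 - 11*q + 30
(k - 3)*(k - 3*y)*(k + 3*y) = k^3 - 3*k^2 - 9*k*y^2 + 27*y^2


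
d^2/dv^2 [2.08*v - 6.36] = 0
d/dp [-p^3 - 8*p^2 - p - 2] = -3*p^2 - 16*p - 1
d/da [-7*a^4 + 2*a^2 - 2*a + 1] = -28*a^3 + 4*a - 2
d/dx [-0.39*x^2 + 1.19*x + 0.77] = 1.19 - 0.78*x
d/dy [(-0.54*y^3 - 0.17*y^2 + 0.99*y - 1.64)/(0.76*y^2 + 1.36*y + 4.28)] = (-0.4104*y^4 - 1.4688*y^3 - 7.9172*y^2 + 1.0376*y + 6.4676)/(0.5776*y^4 + 2.0672*y^3 + 8.3552*y^2 + 11.6416*y + 18.3184)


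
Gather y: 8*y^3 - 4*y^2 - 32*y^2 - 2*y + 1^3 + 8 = 8*y^3 - 36*y^2 - 2*y + 9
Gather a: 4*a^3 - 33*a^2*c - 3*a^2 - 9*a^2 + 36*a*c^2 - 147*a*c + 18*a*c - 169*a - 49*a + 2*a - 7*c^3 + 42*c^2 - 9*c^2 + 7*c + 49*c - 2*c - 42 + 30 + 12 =4*a^3 + a^2*(-33*c - 12) + a*(36*c^2 - 129*c - 216) - 7*c^3 + 33*c^2 + 54*c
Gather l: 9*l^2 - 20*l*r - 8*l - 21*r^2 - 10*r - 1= 9*l^2 + l*(-20*r - 8) - 21*r^2 - 10*r - 1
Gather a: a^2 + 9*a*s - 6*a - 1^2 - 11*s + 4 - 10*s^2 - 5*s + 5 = a^2 + a*(9*s - 6) - 10*s^2 - 16*s + 8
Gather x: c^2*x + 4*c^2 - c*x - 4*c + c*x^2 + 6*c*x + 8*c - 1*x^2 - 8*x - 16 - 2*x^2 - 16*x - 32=4*c^2 + 4*c + x^2*(c - 3) + x*(c^2 + 5*c - 24) - 48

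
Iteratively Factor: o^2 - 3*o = (o)*(o - 3)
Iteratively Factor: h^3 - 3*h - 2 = (h + 1)*(h^2 - h - 2) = (h + 1)^2*(h - 2)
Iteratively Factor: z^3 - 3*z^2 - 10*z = (z - 5)*(z^2 + 2*z) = z*(z - 5)*(z + 2)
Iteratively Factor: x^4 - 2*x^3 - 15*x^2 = (x + 3)*(x^3 - 5*x^2) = x*(x + 3)*(x^2 - 5*x) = x*(x - 5)*(x + 3)*(x)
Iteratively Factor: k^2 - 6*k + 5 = (k - 1)*(k - 5)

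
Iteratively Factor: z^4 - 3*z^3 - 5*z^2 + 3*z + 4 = (z + 1)*(z^3 - 4*z^2 - z + 4) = (z + 1)^2*(z^2 - 5*z + 4) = (z - 4)*(z + 1)^2*(z - 1)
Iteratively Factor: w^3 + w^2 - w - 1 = (w + 1)*(w^2 - 1) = (w + 1)^2*(w - 1)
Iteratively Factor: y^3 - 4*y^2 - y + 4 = (y - 4)*(y^2 - 1) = (y - 4)*(y - 1)*(y + 1)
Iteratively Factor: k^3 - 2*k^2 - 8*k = (k + 2)*(k^2 - 4*k) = (k - 4)*(k + 2)*(k)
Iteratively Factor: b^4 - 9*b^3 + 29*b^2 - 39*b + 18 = (b - 3)*(b^3 - 6*b^2 + 11*b - 6) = (b - 3)*(b - 1)*(b^2 - 5*b + 6) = (b - 3)^2*(b - 1)*(b - 2)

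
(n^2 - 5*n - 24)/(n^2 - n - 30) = (-n^2 + 5*n + 24)/(-n^2 + n + 30)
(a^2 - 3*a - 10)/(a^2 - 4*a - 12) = (a - 5)/(a - 6)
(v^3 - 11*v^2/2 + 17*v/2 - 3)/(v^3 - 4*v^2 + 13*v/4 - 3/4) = 2*(v - 2)/(2*v - 1)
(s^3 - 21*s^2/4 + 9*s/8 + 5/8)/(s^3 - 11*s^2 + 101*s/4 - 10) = (4*s^2 - 19*s - 5)/(2*(2*s^2 - 21*s + 40))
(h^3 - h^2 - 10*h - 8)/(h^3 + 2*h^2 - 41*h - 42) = (h^2 - 2*h - 8)/(h^2 + h - 42)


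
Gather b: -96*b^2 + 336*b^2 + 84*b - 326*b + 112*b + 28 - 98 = 240*b^2 - 130*b - 70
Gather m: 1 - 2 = -1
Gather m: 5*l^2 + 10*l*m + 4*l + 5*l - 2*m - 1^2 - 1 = 5*l^2 + 9*l + m*(10*l - 2) - 2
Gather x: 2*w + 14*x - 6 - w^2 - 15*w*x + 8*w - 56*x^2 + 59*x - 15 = -w^2 + 10*w - 56*x^2 + x*(73 - 15*w) - 21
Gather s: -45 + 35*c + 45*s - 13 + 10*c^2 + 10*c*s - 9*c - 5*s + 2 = 10*c^2 + 26*c + s*(10*c + 40) - 56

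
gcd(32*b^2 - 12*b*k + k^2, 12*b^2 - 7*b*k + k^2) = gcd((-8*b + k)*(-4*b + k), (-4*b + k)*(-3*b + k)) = 4*b - k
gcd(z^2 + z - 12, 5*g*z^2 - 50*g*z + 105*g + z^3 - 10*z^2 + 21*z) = z - 3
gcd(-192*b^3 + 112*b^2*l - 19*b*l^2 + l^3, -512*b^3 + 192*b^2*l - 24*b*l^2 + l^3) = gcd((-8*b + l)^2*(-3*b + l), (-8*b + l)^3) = 64*b^2 - 16*b*l + l^2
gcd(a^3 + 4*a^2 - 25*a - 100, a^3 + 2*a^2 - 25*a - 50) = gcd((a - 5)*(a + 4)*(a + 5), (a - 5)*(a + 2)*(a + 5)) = a^2 - 25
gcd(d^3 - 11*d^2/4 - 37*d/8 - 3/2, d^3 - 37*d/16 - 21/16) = d + 3/4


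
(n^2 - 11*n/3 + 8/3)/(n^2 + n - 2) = (n - 8/3)/(n + 2)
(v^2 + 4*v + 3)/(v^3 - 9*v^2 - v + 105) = (v + 1)/(v^2 - 12*v + 35)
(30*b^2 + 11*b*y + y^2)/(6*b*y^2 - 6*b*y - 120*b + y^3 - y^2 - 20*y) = (5*b + y)/(y^2 - y - 20)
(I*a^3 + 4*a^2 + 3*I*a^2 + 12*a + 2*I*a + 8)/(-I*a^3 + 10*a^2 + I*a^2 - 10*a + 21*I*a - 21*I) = (-a^3 + a^2*(-3 + 4*I) + a*(-2 + 12*I) + 8*I)/(a^3 + a^2*(-1 + 10*I) + a*(-21 - 10*I) + 21)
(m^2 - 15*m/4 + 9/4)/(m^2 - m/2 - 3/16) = 4*(m - 3)/(4*m + 1)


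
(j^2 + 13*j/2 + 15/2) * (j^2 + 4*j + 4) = j^4 + 21*j^3/2 + 75*j^2/2 + 56*j + 30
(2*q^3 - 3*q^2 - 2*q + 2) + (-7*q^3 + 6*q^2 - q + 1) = -5*q^3 + 3*q^2 - 3*q + 3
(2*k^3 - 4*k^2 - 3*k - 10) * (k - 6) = 2*k^4 - 16*k^3 + 21*k^2 + 8*k + 60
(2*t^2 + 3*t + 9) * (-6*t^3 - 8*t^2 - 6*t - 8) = -12*t^5 - 34*t^4 - 90*t^3 - 106*t^2 - 78*t - 72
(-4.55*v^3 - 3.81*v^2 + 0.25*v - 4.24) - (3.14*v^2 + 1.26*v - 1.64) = -4.55*v^3 - 6.95*v^2 - 1.01*v - 2.6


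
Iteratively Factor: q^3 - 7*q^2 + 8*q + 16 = (q - 4)*(q^2 - 3*q - 4) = (q - 4)^2*(q + 1)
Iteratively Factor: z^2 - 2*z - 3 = (z + 1)*(z - 3)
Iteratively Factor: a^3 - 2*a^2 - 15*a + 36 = (a - 3)*(a^2 + a - 12) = (a - 3)*(a + 4)*(a - 3)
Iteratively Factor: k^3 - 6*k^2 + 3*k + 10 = (k - 2)*(k^2 - 4*k - 5) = (k - 2)*(k + 1)*(k - 5)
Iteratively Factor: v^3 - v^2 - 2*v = (v - 2)*(v^2 + v) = (v - 2)*(v + 1)*(v)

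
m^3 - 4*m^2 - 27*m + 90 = (m - 6)*(m - 3)*(m + 5)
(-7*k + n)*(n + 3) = -7*k*n - 21*k + n^2 + 3*n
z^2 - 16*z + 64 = (z - 8)^2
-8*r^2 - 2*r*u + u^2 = (-4*r + u)*(2*r + u)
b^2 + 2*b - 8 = (b - 2)*(b + 4)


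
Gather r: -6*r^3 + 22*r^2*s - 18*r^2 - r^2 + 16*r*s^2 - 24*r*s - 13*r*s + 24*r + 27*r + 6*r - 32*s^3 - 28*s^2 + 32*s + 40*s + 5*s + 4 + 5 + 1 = -6*r^3 + r^2*(22*s - 19) + r*(16*s^2 - 37*s + 57) - 32*s^3 - 28*s^2 + 77*s + 10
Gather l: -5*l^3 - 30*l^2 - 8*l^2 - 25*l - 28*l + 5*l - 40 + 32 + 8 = -5*l^3 - 38*l^2 - 48*l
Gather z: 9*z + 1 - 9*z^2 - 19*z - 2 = -9*z^2 - 10*z - 1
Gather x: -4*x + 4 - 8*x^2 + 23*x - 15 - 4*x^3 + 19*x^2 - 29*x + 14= -4*x^3 + 11*x^2 - 10*x + 3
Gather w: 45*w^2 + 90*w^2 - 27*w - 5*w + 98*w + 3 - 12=135*w^2 + 66*w - 9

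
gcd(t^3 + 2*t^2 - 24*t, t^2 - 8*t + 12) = 1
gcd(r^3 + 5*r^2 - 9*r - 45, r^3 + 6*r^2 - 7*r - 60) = r^2 + 2*r - 15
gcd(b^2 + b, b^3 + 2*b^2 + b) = b^2 + b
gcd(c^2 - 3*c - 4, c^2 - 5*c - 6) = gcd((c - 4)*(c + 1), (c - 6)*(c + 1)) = c + 1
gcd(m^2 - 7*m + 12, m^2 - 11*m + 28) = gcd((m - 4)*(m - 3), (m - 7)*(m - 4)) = m - 4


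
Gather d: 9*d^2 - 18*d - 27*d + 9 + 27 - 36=9*d^2 - 45*d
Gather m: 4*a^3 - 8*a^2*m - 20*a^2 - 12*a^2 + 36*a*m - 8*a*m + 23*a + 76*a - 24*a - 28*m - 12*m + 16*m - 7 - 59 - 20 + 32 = 4*a^3 - 32*a^2 + 75*a + m*(-8*a^2 + 28*a - 24) - 54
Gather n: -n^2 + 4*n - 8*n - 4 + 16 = -n^2 - 4*n + 12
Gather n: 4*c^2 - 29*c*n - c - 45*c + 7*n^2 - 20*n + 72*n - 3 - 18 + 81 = 4*c^2 - 46*c + 7*n^2 + n*(52 - 29*c) + 60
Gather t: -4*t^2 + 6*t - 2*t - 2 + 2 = -4*t^2 + 4*t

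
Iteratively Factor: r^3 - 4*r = (r + 2)*(r^2 - 2*r) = (r - 2)*(r + 2)*(r)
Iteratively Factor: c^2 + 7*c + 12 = (c + 3)*(c + 4)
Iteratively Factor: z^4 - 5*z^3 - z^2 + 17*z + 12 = (z + 1)*(z^3 - 6*z^2 + 5*z + 12) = (z + 1)^2*(z^2 - 7*z + 12) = (z - 3)*(z + 1)^2*(z - 4)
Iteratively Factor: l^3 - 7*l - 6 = (l + 2)*(l^2 - 2*l - 3) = (l - 3)*(l + 2)*(l + 1)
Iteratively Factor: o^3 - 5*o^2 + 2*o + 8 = (o + 1)*(o^2 - 6*o + 8) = (o - 2)*(o + 1)*(o - 4)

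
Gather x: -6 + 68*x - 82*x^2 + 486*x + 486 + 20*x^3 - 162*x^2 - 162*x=20*x^3 - 244*x^2 + 392*x + 480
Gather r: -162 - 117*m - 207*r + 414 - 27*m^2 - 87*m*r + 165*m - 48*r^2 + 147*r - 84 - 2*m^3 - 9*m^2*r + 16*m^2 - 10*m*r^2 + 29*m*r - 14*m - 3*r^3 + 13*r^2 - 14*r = -2*m^3 - 11*m^2 + 34*m - 3*r^3 + r^2*(-10*m - 35) + r*(-9*m^2 - 58*m - 74) + 168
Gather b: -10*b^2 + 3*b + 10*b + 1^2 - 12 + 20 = -10*b^2 + 13*b + 9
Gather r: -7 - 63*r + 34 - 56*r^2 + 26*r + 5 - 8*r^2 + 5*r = -64*r^2 - 32*r + 32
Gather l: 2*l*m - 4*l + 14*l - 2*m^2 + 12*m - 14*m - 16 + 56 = l*(2*m + 10) - 2*m^2 - 2*m + 40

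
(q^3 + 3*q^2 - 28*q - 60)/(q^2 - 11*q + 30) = (q^2 + 8*q + 12)/(q - 6)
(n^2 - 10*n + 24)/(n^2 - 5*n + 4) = (n - 6)/(n - 1)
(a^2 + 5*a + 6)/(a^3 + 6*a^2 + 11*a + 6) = 1/(a + 1)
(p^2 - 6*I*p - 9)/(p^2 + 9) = (p - 3*I)/(p + 3*I)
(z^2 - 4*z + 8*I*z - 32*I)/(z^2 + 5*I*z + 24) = (z - 4)/(z - 3*I)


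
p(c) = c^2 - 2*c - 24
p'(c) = 2*c - 2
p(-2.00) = -16.00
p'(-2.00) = -6.00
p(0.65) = -24.88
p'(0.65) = -0.70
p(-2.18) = -14.89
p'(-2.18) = -6.36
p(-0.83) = -21.65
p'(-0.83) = -3.66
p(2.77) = -21.87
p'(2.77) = 3.54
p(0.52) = -24.77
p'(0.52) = -0.96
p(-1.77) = -17.33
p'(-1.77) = -5.54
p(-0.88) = -21.47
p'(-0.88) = -3.76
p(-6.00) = 24.00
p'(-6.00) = -14.00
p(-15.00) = 231.00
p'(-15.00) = -32.00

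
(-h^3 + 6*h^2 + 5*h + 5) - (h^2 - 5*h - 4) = -h^3 + 5*h^2 + 10*h + 9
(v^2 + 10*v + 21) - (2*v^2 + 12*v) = -v^2 - 2*v + 21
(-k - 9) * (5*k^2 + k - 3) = -5*k^3 - 46*k^2 - 6*k + 27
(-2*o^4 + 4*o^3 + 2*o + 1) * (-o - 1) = 2*o^5 - 2*o^4 - 4*o^3 - 2*o^2 - 3*o - 1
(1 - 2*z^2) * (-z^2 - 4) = 2*z^4 + 7*z^2 - 4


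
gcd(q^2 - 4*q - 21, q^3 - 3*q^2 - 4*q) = 1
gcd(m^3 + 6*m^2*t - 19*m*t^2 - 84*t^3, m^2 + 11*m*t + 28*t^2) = m + 7*t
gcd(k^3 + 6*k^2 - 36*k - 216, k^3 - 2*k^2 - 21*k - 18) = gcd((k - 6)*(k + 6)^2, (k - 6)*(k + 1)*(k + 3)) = k - 6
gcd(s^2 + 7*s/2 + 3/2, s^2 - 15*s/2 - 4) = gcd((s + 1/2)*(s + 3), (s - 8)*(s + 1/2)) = s + 1/2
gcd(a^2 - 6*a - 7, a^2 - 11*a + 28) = a - 7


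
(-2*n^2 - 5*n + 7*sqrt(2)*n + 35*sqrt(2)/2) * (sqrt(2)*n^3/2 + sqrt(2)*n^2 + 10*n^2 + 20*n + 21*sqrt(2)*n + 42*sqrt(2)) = -sqrt(2)*n^5 - 13*n^4 - 9*sqrt(2)*n^4/2 - 117*n^3/2 + 23*sqrt(2)*n^3 + 126*sqrt(2)*n^2 + 229*n^2 + 140*sqrt(2)*n + 1323*n + 1470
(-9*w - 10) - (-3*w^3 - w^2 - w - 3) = 3*w^3 + w^2 - 8*w - 7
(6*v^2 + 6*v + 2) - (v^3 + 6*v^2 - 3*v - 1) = -v^3 + 9*v + 3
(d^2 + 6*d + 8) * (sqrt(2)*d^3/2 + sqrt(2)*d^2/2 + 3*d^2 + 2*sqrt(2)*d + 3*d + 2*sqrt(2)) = sqrt(2)*d^5/2 + 3*d^4 + 7*sqrt(2)*d^4/2 + 9*sqrt(2)*d^3 + 21*d^3 + 18*sqrt(2)*d^2 + 42*d^2 + 24*d + 28*sqrt(2)*d + 16*sqrt(2)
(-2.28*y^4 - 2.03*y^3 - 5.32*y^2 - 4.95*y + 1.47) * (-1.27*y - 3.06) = 2.8956*y^5 + 9.5549*y^4 + 12.9682*y^3 + 22.5657*y^2 + 13.2801*y - 4.4982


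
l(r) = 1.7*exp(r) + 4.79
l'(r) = 1.7*exp(r)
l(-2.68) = 4.91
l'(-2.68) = 0.12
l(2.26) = 21.08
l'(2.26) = 16.29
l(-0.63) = 5.70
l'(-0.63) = 0.91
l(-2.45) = 4.94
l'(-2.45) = 0.15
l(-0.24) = 6.13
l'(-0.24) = 1.34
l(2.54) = 26.35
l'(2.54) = 21.56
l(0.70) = 8.21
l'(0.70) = 3.42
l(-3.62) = 4.84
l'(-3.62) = 0.05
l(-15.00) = 4.79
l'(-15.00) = 0.00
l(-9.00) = 4.79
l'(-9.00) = 0.00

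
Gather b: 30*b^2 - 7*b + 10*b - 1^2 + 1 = 30*b^2 + 3*b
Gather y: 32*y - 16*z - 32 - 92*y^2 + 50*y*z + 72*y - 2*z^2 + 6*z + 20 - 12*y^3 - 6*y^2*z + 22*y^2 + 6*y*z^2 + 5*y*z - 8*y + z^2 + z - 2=-12*y^3 + y^2*(-6*z - 70) + y*(6*z^2 + 55*z + 96) - z^2 - 9*z - 14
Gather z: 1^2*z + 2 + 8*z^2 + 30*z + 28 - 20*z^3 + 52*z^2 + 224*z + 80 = -20*z^3 + 60*z^2 + 255*z + 110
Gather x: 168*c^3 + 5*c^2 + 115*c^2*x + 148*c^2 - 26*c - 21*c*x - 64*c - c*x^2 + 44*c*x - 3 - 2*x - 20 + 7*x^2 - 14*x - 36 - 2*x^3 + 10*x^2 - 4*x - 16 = 168*c^3 + 153*c^2 - 90*c - 2*x^3 + x^2*(17 - c) + x*(115*c^2 + 23*c - 20) - 75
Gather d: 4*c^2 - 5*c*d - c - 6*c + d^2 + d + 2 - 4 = 4*c^2 - 7*c + d^2 + d*(1 - 5*c) - 2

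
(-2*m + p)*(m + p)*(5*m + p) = -10*m^3 - 7*m^2*p + 4*m*p^2 + p^3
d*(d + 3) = d^2 + 3*d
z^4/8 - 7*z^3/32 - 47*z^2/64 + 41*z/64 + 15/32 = (z/4 + 1/2)*(z/2 + 1/4)*(z - 3)*(z - 5/4)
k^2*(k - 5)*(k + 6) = k^4 + k^3 - 30*k^2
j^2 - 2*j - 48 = (j - 8)*(j + 6)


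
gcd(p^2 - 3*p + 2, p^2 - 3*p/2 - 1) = p - 2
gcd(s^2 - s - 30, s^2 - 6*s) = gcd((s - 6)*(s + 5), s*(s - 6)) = s - 6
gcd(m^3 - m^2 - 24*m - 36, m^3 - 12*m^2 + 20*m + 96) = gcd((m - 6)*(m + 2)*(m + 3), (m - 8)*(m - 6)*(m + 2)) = m^2 - 4*m - 12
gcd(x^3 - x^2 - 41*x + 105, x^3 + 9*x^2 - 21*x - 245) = x^2 + 2*x - 35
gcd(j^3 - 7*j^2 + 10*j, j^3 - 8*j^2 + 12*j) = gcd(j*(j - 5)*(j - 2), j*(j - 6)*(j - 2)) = j^2 - 2*j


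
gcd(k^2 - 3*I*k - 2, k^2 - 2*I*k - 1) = k - I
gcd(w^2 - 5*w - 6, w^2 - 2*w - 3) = w + 1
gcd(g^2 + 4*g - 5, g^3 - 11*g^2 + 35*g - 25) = g - 1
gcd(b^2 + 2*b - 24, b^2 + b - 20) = b - 4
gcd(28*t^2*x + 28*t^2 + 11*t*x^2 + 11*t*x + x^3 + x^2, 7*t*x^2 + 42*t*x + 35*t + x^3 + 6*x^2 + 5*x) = 7*t*x + 7*t + x^2 + x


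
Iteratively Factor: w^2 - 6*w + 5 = (w - 5)*(w - 1)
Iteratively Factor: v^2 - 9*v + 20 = (v - 4)*(v - 5)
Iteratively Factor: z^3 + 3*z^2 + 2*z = (z + 2)*(z^2 + z) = (z + 1)*(z + 2)*(z)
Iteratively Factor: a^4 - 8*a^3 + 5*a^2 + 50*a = (a - 5)*(a^3 - 3*a^2 - 10*a) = (a - 5)*(a + 2)*(a^2 - 5*a) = (a - 5)^2*(a + 2)*(a)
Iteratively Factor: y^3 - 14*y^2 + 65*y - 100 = (y - 5)*(y^2 - 9*y + 20) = (y - 5)^2*(y - 4)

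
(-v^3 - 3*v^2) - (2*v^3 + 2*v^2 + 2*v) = -3*v^3 - 5*v^2 - 2*v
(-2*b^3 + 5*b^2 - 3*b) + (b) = -2*b^3 + 5*b^2 - 2*b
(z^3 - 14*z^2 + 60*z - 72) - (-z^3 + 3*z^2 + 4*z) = 2*z^3 - 17*z^2 + 56*z - 72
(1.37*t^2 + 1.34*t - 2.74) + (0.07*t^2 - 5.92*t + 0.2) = 1.44*t^2 - 4.58*t - 2.54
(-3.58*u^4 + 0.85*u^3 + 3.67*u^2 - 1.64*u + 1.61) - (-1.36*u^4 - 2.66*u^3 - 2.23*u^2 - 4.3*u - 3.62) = -2.22*u^4 + 3.51*u^3 + 5.9*u^2 + 2.66*u + 5.23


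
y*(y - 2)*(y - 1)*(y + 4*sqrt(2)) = y^4 - 3*y^3 + 4*sqrt(2)*y^3 - 12*sqrt(2)*y^2 + 2*y^2 + 8*sqrt(2)*y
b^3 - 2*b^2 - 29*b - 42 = (b - 7)*(b + 2)*(b + 3)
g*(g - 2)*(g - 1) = g^3 - 3*g^2 + 2*g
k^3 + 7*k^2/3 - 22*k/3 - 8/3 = (k - 2)*(k + 1/3)*(k + 4)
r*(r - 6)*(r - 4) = r^3 - 10*r^2 + 24*r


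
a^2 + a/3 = a*(a + 1/3)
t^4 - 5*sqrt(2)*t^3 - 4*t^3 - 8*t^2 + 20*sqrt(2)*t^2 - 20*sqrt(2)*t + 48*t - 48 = (t - 2)^2*(t - 6*sqrt(2))*(t + sqrt(2))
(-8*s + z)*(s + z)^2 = -8*s^3 - 15*s^2*z - 6*s*z^2 + z^3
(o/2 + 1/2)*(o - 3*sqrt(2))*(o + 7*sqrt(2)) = o^3/2 + o^2/2 + 2*sqrt(2)*o^2 - 21*o + 2*sqrt(2)*o - 21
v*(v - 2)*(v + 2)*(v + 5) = v^4 + 5*v^3 - 4*v^2 - 20*v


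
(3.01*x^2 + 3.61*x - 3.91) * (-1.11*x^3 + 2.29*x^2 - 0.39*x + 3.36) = -3.3411*x^5 + 2.8858*x^4 + 11.4331*x^3 - 0.248200000000003*x^2 + 13.6545*x - 13.1376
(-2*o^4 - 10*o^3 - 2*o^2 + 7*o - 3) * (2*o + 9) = -4*o^5 - 38*o^4 - 94*o^3 - 4*o^2 + 57*o - 27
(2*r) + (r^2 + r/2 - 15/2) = r^2 + 5*r/2 - 15/2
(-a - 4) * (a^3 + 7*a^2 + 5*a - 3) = -a^4 - 11*a^3 - 33*a^2 - 17*a + 12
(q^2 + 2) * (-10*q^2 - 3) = -10*q^4 - 23*q^2 - 6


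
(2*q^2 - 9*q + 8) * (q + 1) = 2*q^3 - 7*q^2 - q + 8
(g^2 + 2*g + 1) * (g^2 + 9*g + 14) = g^4 + 11*g^3 + 33*g^2 + 37*g + 14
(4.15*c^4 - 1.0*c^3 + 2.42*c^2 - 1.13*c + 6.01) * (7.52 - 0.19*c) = -0.7885*c^5 + 31.398*c^4 - 7.9798*c^3 + 18.4131*c^2 - 9.6395*c + 45.1952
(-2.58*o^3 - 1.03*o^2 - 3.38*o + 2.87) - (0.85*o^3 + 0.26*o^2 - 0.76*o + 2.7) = -3.43*o^3 - 1.29*o^2 - 2.62*o + 0.17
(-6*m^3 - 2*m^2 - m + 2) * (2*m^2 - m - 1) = -12*m^5 + 2*m^4 + 6*m^3 + 7*m^2 - m - 2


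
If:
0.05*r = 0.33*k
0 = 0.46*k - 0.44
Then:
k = 0.96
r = 6.31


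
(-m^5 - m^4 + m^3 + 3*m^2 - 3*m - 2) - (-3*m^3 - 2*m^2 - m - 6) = -m^5 - m^4 + 4*m^3 + 5*m^2 - 2*m + 4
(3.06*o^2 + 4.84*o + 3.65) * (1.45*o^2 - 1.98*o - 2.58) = 4.437*o^4 + 0.9592*o^3 - 12.1855*o^2 - 19.7142*o - 9.417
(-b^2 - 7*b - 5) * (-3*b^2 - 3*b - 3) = 3*b^4 + 24*b^3 + 39*b^2 + 36*b + 15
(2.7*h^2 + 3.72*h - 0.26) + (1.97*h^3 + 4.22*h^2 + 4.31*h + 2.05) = 1.97*h^3 + 6.92*h^2 + 8.03*h + 1.79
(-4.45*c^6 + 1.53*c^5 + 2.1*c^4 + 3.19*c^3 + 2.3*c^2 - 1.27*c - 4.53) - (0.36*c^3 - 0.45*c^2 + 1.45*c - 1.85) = -4.45*c^6 + 1.53*c^5 + 2.1*c^4 + 2.83*c^3 + 2.75*c^2 - 2.72*c - 2.68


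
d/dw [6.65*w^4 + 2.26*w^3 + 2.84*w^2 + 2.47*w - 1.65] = 26.6*w^3 + 6.78*w^2 + 5.68*w + 2.47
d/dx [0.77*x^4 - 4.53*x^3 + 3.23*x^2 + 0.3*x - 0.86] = 3.08*x^3 - 13.59*x^2 + 6.46*x + 0.3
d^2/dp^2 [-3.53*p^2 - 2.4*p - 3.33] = -7.06000000000000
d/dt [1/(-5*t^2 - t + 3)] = (10*t + 1)/(5*t^2 + t - 3)^2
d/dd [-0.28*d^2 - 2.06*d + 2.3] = -0.56*d - 2.06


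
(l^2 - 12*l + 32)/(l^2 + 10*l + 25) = (l^2 - 12*l + 32)/(l^2 + 10*l + 25)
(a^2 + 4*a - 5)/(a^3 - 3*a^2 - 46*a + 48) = (a + 5)/(a^2 - 2*a - 48)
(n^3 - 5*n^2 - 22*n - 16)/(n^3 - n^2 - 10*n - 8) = (n - 8)/(n - 4)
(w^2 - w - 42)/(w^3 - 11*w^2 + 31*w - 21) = (w + 6)/(w^2 - 4*w + 3)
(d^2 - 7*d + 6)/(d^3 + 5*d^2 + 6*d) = (d^2 - 7*d + 6)/(d*(d^2 + 5*d + 6))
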